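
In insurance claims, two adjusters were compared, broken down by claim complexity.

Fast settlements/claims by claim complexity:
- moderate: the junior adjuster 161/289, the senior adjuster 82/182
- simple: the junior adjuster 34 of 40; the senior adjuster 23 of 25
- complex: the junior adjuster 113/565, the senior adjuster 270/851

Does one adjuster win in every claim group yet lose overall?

No

Moderate: the junior adjuster 161/289 = 55.7%, the senior adjuster 82/182 = 45.1% → the junior adjuster
Simple: the junior adjuster 34/40 = 85.0%, the senior adjuster 23/25 = 92.0% → the senior adjuster
Complex: the junior adjuster 113/565 = 20.0%, the senior adjuster 270/851 = 31.7% → the senior adjuster
Overall: the junior adjuster 308/894 = 34.5%, the senior adjuster 375/1058 = 35.4% → the senior adjuster
Neither sweeps: the junior adjuster wins 1 of 3 groups, the senior adjuster wins 2. The senior adjuster wins overall but not every group — no Simpson reversal.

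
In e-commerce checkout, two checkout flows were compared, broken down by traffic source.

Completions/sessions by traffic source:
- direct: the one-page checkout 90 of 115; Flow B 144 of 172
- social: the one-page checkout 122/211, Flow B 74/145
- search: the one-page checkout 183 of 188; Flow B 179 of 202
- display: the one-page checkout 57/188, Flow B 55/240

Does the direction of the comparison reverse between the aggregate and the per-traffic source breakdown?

Direct: the one-page checkout 90/115 = 78.3%, Flow B 144/172 = 83.7% → Flow B
Social: the one-page checkout 122/211 = 57.8%, Flow B 74/145 = 51.0% → the one-page checkout
Search: the one-page checkout 183/188 = 97.3%, Flow B 179/202 = 88.6% → the one-page checkout
Display: the one-page checkout 57/188 = 30.3%, Flow B 55/240 = 22.9% → the one-page checkout
Overall: the one-page checkout 452/702 = 64.4%, Flow B 452/759 = 59.6% → the one-page checkout
Neither sweeps: the one-page checkout wins 3 of 4 groups, Flow B wins 1. The one-page checkout wins overall but not every group — no Simpson reversal.

No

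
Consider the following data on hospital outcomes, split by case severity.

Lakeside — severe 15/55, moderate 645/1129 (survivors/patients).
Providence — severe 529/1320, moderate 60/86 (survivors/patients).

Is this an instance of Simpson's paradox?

Yes

Severe: Lakeside 15/55 = 27.3%, Providence 529/1320 = 40.1% → Providence
Moderate: Lakeside 645/1129 = 57.1%, Providence 60/86 = 69.8% → Providence
Overall: Lakeside 660/1184 = 55.7%, Providence 589/1406 = 41.9% → Lakeside
Providence wins each case group but Lakeside wins overall — the comparison reverses. Providence's patients skew toward severe, which has a lower base rate.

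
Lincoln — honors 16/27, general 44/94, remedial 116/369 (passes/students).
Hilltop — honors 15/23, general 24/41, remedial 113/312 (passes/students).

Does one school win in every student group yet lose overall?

Honors: Lincoln 16/27 = 59.3%, Hilltop 15/23 = 65.2% → Hilltop
General: Lincoln 44/94 = 46.8%, Hilltop 24/41 = 58.5% → Hilltop
Remedial: Lincoln 116/369 = 31.4%, Hilltop 113/312 = 36.2% → Hilltop
Overall: Lincoln 176/490 = 35.9%, Hilltop 152/376 = 40.4% → Hilltop
Hilltop wins overall and in every student group — no reversal.

No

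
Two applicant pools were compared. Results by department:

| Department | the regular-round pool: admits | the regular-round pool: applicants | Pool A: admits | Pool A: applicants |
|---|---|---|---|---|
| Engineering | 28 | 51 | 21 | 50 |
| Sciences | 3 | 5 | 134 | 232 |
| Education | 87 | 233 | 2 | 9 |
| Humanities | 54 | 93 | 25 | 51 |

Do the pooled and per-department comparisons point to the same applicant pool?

Engineering: the regular-round pool 28/51 = 54.9%, Pool A 21/50 = 42.0% → the regular-round pool
Sciences: the regular-round pool 3/5 = 60.0%, Pool A 134/232 = 57.8% → the regular-round pool
Education: the regular-round pool 87/233 = 37.3%, Pool A 2/9 = 22.2% → the regular-round pool
Humanities: the regular-round pool 54/93 = 58.1%, Pool A 25/51 = 49.0% → the regular-round pool
Overall: the regular-round pool 172/382 = 45.0%, Pool A 182/342 = 53.2% → Pool A
The regular-round pool wins each department group but Pool A wins overall — the comparison reverses. The regular-round pool's applicants skew toward Education, which has a lower base rate.

No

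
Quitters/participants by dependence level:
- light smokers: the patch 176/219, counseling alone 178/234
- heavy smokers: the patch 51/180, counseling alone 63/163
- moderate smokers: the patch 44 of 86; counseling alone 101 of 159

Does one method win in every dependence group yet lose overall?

Light smokers: the patch 176/219 = 80.4%, counseling alone 178/234 = 76.1% → the patch
Heavy smokers: the patch 51/180 = 28.3%, counseling alone 63/163 = 38.7% → counseling alone
Moderate smokers: the patch 44/86 = 51.2%, counseling alone 101/159 = 63.5% → counseling alone
Overall: the patch 271/485 = 55.9%, counseling alone 342/556 = 61.5% → counseling alone
Neither sweeps: the patch wins 1 of 3 groups, counseling alone wins 2. Counseling alone wins overall but not every group — no Simpson reversal.

No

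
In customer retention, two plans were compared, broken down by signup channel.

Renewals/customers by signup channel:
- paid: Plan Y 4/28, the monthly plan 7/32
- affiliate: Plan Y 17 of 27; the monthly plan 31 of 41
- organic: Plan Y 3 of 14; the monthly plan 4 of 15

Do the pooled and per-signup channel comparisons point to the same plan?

Yes

Paid: Plan Y 4/28 = 14.3%, the monthly plan 7/32 = 21.9% → the monthly plan
Affiliate: Plan Y 17/27 = 63.0%, the monthly plan 31/41 = 75.6% → the monthly plan
Organic: Plan Y 3/14 = 21.4%, the monthly plan 4/15 = 26.7% → the monthly plan
Overall: Plan Y 24/69 = 34.8%, the monthly plan 42/88 = 47.7% → the monthly plan
The monthly plan wins overall and in every signup group — no reversal.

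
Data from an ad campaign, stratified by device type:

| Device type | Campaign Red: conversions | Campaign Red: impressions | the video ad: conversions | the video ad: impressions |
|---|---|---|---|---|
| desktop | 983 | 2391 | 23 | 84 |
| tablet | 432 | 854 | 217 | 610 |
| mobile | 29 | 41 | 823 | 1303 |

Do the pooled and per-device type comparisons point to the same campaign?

Desktop: Campaign Red 983/2391 = 41.1%, the video ad 23/84 = 27.4% → Campaign Red
Tablet: Campaign Red 432/854 = 50.6%, the video ad 217/610 = 35.6% → Campaign Red
Mobile: Campaign Red 29/41 = 70.7%, the video ad 823/1303 = 63.2% → Campaign Red
Overall: Campaign Red 1444/3286 = 43.9%, the video ad 1063/1997 = 53.2% → the video ad
Campaign Red wins each device group but the video ad wins overall — the comparison reverses. Campaign Red's impressions skew toward desktop, which has a lower base rate.

No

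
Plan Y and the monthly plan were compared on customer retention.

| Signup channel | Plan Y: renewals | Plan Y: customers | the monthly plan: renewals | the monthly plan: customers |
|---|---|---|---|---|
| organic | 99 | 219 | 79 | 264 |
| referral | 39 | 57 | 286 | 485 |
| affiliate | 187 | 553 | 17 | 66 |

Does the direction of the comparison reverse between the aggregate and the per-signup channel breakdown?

Organic: Plan Y 99/219 = 45.2%, the monthly plan 79/264 = 29.9% → Plan Y
Referral: Plan Y 39/57 = 68.4%, the monthly plan 286/485 = 59.0% → Plan Y
Affiliate: Plan Y 187/553 = 33.8%, the monthly plan 17/66 = 25.8% → Plan Y
Overall: Plan Y 325/829 = 39.2%, the monthly plan 382/815 = 46.9% → the monthly plan
Plan Y wins each signup group but the monthly plan wins overall — the comparison reverses. Plan Y's customers skew toward affiliate, which has a lower base rate.

Yes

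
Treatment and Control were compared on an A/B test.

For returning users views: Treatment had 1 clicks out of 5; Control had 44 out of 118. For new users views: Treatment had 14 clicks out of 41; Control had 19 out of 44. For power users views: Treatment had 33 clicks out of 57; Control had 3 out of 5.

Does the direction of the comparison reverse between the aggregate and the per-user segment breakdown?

Returning users: Treatment 1/5 = 20.0%, Control 44/118 = 37.3% → Control
New users: Treatment 14/41 = 34.1%, Control 19/44 = 43.2% → Control
Power users: Treatment 33/57 = 57.9%, Control 3/5 = 60.0% → Control
Overall: Treatment 48/103 = 46.6%, Control 66/167 = 39.5% → Treatment
Control wins each user group but Treatment wins overall — the comparison reverses. Control's views skew toward returning users, which has a lower base rate.

Yes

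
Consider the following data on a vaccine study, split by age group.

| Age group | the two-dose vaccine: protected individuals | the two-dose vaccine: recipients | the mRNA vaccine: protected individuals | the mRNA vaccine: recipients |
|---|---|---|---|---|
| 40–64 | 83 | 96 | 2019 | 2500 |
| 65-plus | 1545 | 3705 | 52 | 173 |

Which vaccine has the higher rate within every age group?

the two-dose vaccine

40–64: the two-dose vaccine 83/96 = 86.5%, the mRNA vaccine 2019/2500 = 80.8% → the two-dose vaccine
65-plus: the two-dose vaccine 1545/3705 = 41.7%, the mRNA vaccine 52/173 = 30.1% → the two-dose vaccine
The two-dose vaccine has the higher rate in both groups.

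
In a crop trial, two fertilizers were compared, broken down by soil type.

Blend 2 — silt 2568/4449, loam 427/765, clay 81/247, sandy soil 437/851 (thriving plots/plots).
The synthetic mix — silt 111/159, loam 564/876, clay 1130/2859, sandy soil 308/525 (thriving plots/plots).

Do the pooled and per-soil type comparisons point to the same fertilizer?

No

Silt: Blend 2 2568/4449 = 57.7%, the synthetic mix 111/159 = 69.8% → the synthetic mix
Loam: Blend 2 427/765 = 55.8%, the synthetic mix 564/876 = 64.4% → the synthetic mix
Clay: Blend 2 81/247 = 32.8%, the synthetic mix 1130/2859 = 39.5% → the synthetic mix
Sandy soil: Blend 2 437/851 = 51.4%, the synthetic mix 308/525 = 58.7% → the synthetic mix
Overall: Blend 2 3513/6312 = 55.7%, the synthetic mix 2113/4419 = 47.8% → Blend 2
The synthetic mix wins each soil group but Blend 2 wins overall — the comparison reverses. The synthetic mix's plots skew toward clay, which has a lower base rate.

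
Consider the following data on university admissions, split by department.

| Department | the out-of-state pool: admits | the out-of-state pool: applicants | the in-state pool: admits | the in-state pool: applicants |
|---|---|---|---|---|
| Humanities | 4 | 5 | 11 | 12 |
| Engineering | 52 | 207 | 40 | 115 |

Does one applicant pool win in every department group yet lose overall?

No

Humanities: the out-of-state pool 4/5 = 80.0%, the in-state pool 11/12 = 91.7% → the in-state pool
Engineering: the out-of-state pool 52/207 = 25.1%, the in-state pool 40/115 = 34.8% → the in-state pool
Overall: the out-of-state pool 56/212 = 26.4%, the in-state pool 51/127 = 40.2% → the in-state pool
The in-state pool wins overall and in every department group — no reversal.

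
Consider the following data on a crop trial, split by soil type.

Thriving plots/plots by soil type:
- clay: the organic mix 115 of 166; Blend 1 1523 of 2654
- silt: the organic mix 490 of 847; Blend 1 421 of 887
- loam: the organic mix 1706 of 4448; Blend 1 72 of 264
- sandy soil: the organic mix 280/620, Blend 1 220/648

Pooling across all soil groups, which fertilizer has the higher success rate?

Clay: the organic mix 115/166 = 69.3%, Blend 1 1523/2654 = 57.4% → the organic mix
Silt: the organic mix 490/847 = 57.9%, Blend 1 421/887 = 47.5% → the organic mix
Loam: the organic mix 1706/4448 = 38.4%, Blend 1 72/264 = 27.3% → the organic mix
Sandy soil: the organic mix 280/620 = 45.2%, Blend 1 220/648 = 34.0% → the organic mix
Overall: the organic mix 2591/6081 = 42.6%, Blend 1 2236/4453 = 50.2% → Blend 1
(The organic mix wins every soil group but Blend 1 wins overall — the organic mix's plots skew toward the low-rate loam group.)

Blend 1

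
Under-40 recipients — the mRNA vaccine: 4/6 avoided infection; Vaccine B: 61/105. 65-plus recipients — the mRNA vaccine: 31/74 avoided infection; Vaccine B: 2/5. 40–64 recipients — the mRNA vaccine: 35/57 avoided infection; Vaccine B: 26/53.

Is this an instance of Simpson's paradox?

Under-40: the mRNA vaccine 4/6 = 66.7%, Vaccine B 61/105 = 58.1% → the mRNA vaccine
65-plus: the mRNA vaccine 31/74 = 41.9%, Vaccine B 2/5 = 40.0% → the mRNA vaccine
40–64: the mRNA vaccine 35/57 = 61.4%, Vaccine B 26/53 = 49.1% → the mRNA vaccine
Overall: the mRNA vaccine 70/137 = 51.1%, Vaccine B 89/163 = 54.6% → Vaccine B
The mRNA vaccine wins each age group but Vaccine B wins overall — the comparison reverses. The mRNA vaccine's recipients skew toward 65-plus, which has a lower base rate.

Yes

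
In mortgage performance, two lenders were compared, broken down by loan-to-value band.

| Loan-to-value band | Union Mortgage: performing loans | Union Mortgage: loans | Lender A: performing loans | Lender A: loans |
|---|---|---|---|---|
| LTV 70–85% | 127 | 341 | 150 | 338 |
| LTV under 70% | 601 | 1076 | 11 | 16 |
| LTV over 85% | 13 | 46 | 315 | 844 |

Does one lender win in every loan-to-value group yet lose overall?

LTV 70–85%: Union Mortgage 127/341 = 37.2%, Lender A 150/338 = 44.4% → Lender A
LTV under 70%: Union Mortgage 601/1076 = 55.9%, Lender A 11/16 = 68.8% → Lender A
LTV over 85%: Union Mortgage 13/46 = 28.3%, Lender A 315/844 = 37.3% → Lender A
Overall: Union Mortgage 741/1463 = 50.6%, Lender A 476/1198 = 39.7% → Union Mortgage
Lender A wins each loan-to-value group but Union Mortgage wins overall — the comparison reverses. Lender A's loans skew toward LTV over 85%, which has a lower base rate.

Yes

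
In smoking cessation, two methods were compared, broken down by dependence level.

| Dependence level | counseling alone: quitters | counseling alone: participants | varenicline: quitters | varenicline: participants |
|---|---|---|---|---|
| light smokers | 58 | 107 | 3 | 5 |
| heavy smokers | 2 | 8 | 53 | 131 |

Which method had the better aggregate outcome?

counseling alone

Light smokers: counseling alone 58/107 = 54.2%, varenicline 3/5 = 60.0% → varenicline
Heavy smokers: counseling alone 2/8 = 25.0%, varenicline 53/131 = 40.5% → varenicline
Overall: counseling alone 60/115 = 52.2%, varenicline 56/136 = 41.2% → counseling alone
(Varenicline wins every dependence group but counseling alone wins overall — varenicline's participants skew toward the low-rate heavy smokers group.)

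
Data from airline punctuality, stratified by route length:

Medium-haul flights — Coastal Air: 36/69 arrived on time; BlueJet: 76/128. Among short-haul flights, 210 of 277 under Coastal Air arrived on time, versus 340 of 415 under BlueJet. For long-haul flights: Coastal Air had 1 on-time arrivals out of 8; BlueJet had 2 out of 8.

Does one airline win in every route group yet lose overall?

No

Medium-haul: Coastal Air 36/69 = 52.2%, BlueJet 76/128 = 59.4% → BlueJet
Short-haul: Coastal Air 210/277 = 75.8%, BlueJet 340/415 = 81.9% → BlueJet
Long-haul: Coastal Air 1/8 = 12.5%, BlueJet 2/8 = 25.0% → BlueJet
Overall: Coastal Air 247/354 = 69.8%, BlueJet 418/551 = 75.9% → BlueJet
BlueJet wins overall and in every route group — no reversal.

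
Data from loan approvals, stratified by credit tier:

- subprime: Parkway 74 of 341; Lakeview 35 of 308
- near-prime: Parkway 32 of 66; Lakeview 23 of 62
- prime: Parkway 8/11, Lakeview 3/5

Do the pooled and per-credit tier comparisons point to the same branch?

Yes

Subprime: Parkway 74/341 = 21.7%, Lakeview 35/308 = 11.4% → Parkway
Near-prime: Parkway 32/66 = 48.5%, Lakeview 23/62 = 37.1% → Parkway
Prime: Parkway 8/11 = 72.7%, Lakeview 3/5 = 60.0% → Parkway
Overall: Parkway 114/418 = 27.3%, Lakeview 61/375 = 16.3% → Parkway
Parkway wins overall and in every credit group — no reversal.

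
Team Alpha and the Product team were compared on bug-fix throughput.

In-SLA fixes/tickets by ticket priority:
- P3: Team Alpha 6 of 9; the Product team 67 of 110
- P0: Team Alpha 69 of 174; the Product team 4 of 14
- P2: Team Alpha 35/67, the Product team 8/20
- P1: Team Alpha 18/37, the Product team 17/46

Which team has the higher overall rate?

P3: Team Alpha 6/9 = 66.7%, the Product team 67/110 = 60.9% → Team Alpha
P0: Team Alpha 69/174 = 39.7%, the Product team 4/14 = 28.6% → Team Alpha
P2: Team Alpha 35/67 = 52.2%, the Product team 8/20 = 40.0% → Team Alpha
P1: Team Alpha 18/37 = 48.6%, the Product team 17/46 = 37.0% → Team Alpha
Overall: Team Alpha 128/287 = 44.6%, the Product team 96/190 = 50.5% → the Product team
(Team Alpha wins every ticket group but the Product team wins overall — Team Alpha's tickets skew toward the low-rate P0 group.)

the Product team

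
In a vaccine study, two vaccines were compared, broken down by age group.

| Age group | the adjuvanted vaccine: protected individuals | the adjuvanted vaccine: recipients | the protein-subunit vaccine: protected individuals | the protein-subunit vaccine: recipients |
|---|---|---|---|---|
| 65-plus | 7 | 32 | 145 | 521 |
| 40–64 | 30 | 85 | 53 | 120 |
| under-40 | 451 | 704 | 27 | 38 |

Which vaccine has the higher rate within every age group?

the protein-subunit vaccine

65-plus: the adjuvanted vaccine 7/32 = 21.9%, the protein-subunit vaccine 145/521 = 27.8% → the protein-subunit vaccine
40–64: the adjuvanted vaccine 30/85 = 35.3%, the protein-subunit vaccine 53/120 = 44.2% → the protein-subunit vaccine
Under-40: the adjuvanted vaccine 451/704 = 64.1%, the protein-subunit vaccine 27/38 = 71.1% → the protein-subunit vaccine
The protein-subunit vaccine has the higher rate in all 3 groups.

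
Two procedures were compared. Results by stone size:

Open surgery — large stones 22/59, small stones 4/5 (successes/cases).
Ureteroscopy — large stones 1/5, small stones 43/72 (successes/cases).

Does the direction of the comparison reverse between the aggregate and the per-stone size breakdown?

Yes

Large stones: open surgery 22/59 = 37.3%, ureteroscopy 1/5 = 20.0% → open surgery
Small stones: open surgery 4/5 = 80.0%, ureteroscopy 43/72 = 59.7% → open surgery
Overall: open surgery 26/64 = 40.6%, ureteroscopy 44/77 = 57.1% → ureteroscopy
Open surgery wins each stone group but ureteroscopy wins overall — the comparison reverses. Open surgery's cases skew toward large stones, which has a lower base rate.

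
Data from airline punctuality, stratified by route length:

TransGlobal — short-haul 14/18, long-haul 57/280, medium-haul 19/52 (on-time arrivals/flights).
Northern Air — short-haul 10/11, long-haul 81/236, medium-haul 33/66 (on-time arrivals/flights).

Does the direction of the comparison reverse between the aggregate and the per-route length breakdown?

Short-haul: TransGlobal 14/18 = 77.8%, Northern Air 10/11 = 90.9% → Northern Air
Long-haul: TransGlobal 57/280 = 20.4%, Northern Air 81/236 = 34.3% → Northern Air
Medium-haul: TransGlobal 19/52 = 36.5%, Northern Air 33/66 = 50.0% → Northern Air
Overall: TransGlobal 90/350 = 25.7%, Northern Air 124/313 = 39.6% → Northern Air
Northern Air wins overall and in every route group — no reversal.

No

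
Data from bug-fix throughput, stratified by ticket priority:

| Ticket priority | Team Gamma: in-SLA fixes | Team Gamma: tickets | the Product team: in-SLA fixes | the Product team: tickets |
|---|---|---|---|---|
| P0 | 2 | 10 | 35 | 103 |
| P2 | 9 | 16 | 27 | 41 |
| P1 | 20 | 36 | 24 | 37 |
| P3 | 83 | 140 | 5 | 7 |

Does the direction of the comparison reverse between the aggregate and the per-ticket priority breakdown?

P0: Team Gamma 2/10 = 20.0%, the Product team 35/103 = 34.0% → the Product team
P2: Team Gamma 9/16 = 56.2%, the Product team 27/41 = 65.9% → the Product team
P1: Team Gamma 20/36 = 55.6%, the Product team 24/37 = 64.9% → the Product team
P3: Team Gamma 83/140 = 59.3%, the Product team 5/7 = 71.4% → the Product team
Overall: Team Gamma 114/202 = 56.4%, the Product team 91/188 = 48.4% → Team Gamma
The Product team wins each ticket group but Team Gamma wins overall — the comparison reverses. The Product team's tickets skew toward P0, which has a lower base rate.

Yes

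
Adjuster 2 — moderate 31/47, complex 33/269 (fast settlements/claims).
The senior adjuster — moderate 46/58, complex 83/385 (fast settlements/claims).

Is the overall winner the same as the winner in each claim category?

Yes

Moderate: Adjuster 2 31/47 = 66.0%, the senior adjuster 46/58 = 79.3% → the senior adjuster
Complex: Adjuster 2 33/269 = 12.3%, the senior adjuster 83/385 = 21.6% → the senior adjuster
Overall: Adjuster 2 64/316 = 20.3%, the senior adjuster 129/443 = 29.1% → the senior adjuster
The senior adjuster wins overall and in every claim group — no reversal.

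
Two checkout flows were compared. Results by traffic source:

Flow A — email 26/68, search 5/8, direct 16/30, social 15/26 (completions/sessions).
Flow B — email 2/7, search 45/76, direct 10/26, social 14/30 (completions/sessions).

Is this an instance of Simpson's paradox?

Email: Flow A 26/68 = 38.2%, Flow B 2/7 = 28.6% → Flow A
Search: Flow A 5/8 = 62.5%, Flow B 45/76 = 59.2% → Flow A
Direct: Flow A 16/30 = 53.3%, Flow B 10/26 = 38.5% → Flow A
Social: Flow A 15/26 = 57.7%, Flow B 14/30 = 46.7% → Flow A
Overall: Flow A 62/132 = 47.0%, Flow B 71/139 = 51.1% → Flow B
Flow A wins each traffic group but Flow B wins overall — the comparison reverses. Flow A's sessions skew toward email, which has a lower base rate.

Yes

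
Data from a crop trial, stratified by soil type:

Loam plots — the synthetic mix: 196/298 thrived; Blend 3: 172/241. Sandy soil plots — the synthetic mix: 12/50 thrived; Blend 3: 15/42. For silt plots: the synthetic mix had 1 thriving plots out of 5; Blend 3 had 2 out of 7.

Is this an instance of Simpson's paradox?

No

Loam: the synthetic mix 196/298 = 65.8%, Blend 3 172/241 = 71.4% → Blend 3
Sandy soil: the synthetic mix 12/50 = 24.0%, Blend 3 15/42 = 35.7% → Blend 3
Silt: the synthetic mix 1/5 = 20.0%, Blend 3 2/7 = 28.6% → Blend 3
Overall: the synthetic mix 209/353 = 59.2%, Blend 3 189/290 = 65.2% → Blend 3
Blend 3 wins overall and in every soil group — no reversal.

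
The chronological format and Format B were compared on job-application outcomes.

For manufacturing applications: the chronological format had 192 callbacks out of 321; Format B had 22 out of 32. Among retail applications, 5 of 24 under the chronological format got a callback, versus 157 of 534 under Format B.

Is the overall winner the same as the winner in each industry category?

No

Manufacturing: the chronological format 192/321 = 59.8%, Format B 22/32 = 68.8% → Format B
Retail: the chronological format 5/24 = 20.8%, Format B 157/534 = 29.4% → Format B
Overall: the chronological format 197/345 = 57.1%, Format B 179/566 = 31.6% → the chronological format
Format B wins each industry group but the chronological format wins overall — the comparison reverses. Format B's applications skew toward retail, which has a lower base rate.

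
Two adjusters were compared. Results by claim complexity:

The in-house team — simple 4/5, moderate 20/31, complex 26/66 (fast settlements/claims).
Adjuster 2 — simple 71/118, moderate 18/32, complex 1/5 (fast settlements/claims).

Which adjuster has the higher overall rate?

Simple: the in-house team 4/5 = 80.0%, Adjuster 2 71/118 = 60.2% → the in-house team
Moderate: the in-house team 20/31 = 64.5%, Adjuster 2 18/32 = 56.2% → the in-house team
Complex: the in-house team 26/66 = 39.4%, Adjuster 2 1/5 = 20.0% → the in-house team
Overall: the in-house team 50/102 = 49.0%, Adjuster 2 90/155 = 58.1% → Adjuster 2
(The in-house team wins every claim group but Adjuster 2 wins overall — the in-house team's claims skew toward the low-rate complex group.)

Adjuster 2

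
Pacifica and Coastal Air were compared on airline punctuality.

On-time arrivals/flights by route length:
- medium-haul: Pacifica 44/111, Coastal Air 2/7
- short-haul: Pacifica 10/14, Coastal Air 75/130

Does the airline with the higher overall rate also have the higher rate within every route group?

Medium-haul: Pacifica 44/111 = 39.6%, Coastal Air 2/7 = 28.6% → Pacifica
Short-haul: Pacifica 10/14 = 71.4%, Coastal Air 75/130 = 57.7% → Pacifica
Overall: Pacifica 54/125 = 43.2%, Coastal Air 77/137 = 56.2% → Coastal Air
Pacifica wins each route group but Coastal Air wins overall — the comparison reverses. Pacifica's flights skew toward medium-haul, which has a lower base rate.

No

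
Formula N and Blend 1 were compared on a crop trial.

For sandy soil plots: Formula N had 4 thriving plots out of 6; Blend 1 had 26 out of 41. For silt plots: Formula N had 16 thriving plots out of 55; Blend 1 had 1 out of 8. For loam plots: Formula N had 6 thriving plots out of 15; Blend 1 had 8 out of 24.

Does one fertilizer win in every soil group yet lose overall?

Yes

Sandy soil: Formula N 4/6 = 66.7%, Blend 1 26/41 = 63.4% → Formula N
Silt: Formula N 16/55 = 29.1%, Blend 1 1/8 = 12.5% → Formula N
Loam: Formula N 6/15 = 40.0%, Blend 1 8/24 = 33.3% → Formula N
Overall: Formula N 26/76 = 34.2%, Blend 1 35/73 = 47.9% → Blend 1
Formula N wins each soil group but Blend 1 wins overall — the comparison reverses. Formula N's plots skew toward silt, which has a lower base rate.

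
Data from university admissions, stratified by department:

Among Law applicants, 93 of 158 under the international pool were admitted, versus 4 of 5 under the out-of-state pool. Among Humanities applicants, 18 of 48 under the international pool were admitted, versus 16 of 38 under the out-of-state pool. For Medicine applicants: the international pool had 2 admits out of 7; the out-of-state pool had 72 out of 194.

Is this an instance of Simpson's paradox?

Law: the international pool 93/158 = 58.9%, the out-of-state pool 4/5 = 80.0% → the out-of-state pool
Humanities: the international pool 18/48 = 37.5%, the out-of-state pool 16/38 = 42.1% → the out-of-state pool
Medicine: the international pool 2/7 = 28.6%, the out-of-state pool 72/194 = 37.1% → the out-of-state pool
Overall: the international pool 113/213 = 53.1%, the out-of-state pool 92/237 = 38.8% → the international pool
The out-of-state pool wins each department group but the international pool wins overall — the comparison reverses. The out-of-state pool's applicants skew toward Medicine, which has a lower base rate.

Yes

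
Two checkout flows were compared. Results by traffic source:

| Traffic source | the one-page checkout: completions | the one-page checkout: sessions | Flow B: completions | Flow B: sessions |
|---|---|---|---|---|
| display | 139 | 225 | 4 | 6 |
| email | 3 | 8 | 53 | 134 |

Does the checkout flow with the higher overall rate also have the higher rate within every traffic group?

Display: the one-page checkout 139/225 = 61.8%, Flow B 4/6 = 66.7% → Flow B
Email: the one-page checkout 3/8 = 37.5%, Flow B 53/134 = 39.6% → Flow B
Overall: the one-page checkout 142/233 = 60.9%, Flow B 57/140 = 40.7% → the one-page checkout
Flow B wins each traffic group but the one-page checkout wins overall — the comparison reverses. Flow B's sessions skew toward email, which has a lower base rate.

No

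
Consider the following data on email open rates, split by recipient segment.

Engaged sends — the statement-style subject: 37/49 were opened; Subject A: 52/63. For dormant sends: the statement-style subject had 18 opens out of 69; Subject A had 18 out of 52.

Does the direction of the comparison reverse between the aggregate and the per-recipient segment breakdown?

No

Engaged: the statement-style subject 37/49 = 75.5%, Subject A 52/63 = 82.5% → Subject A
Dormant: the statement-style subject 18/69 = 26.1%, Subject A 18/52 = 34.6% → Subject A
Overall: the statement-style subject 55/118 = 46.6%, Subject A 70/115 = 60.9% → Subject A
Subject A wins overall and in every recipient group — no reversal.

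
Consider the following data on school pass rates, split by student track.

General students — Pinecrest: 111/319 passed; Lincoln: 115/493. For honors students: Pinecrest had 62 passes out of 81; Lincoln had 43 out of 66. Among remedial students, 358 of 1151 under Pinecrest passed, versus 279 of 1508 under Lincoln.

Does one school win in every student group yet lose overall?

General: Pinecrest 111/319 = 34.8%, Lincoln 115/493 = 23.3% → Pinecrest
Honors: Pinecrest 62/81 = 76.5%, Lincoln 43/66 = 65.2% → Pinecrest
Remedial: Pinecrest 358/1151 = 31.1%, Lincoln 279/1508 = 18.5% → Pinecrest
Overall: Pinecrest 531/1551 = 34.2%, Lincoln 437/2067 = 21.1% → Pinecrest
Pinecrest wins overall and in every student group — no reversal.

No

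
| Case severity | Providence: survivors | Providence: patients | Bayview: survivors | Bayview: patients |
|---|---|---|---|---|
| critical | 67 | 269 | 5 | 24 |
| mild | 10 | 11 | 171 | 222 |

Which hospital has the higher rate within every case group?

Providence

Critical: Providence 67/269 = 24.9%, Bayview 5/24 = 20.8% → Providence
Mild: Providence 10/11 = 90.9%, Bayview 171/222 = 77.0% → Providence
Providence has the higher rate in both groups.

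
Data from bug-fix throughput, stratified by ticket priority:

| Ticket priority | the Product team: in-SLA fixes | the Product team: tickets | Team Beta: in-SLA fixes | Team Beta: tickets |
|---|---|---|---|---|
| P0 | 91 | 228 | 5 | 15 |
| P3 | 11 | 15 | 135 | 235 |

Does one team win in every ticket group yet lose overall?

P0: the Product team 91/228 = 39.9%, Team Beta 5/15 = 33.3% → the Product team
P3: the Product team 11/15 = 73.3%, Team Beta 135/235 = 57.4% → the Product team
Overall: the Product team 102/243 = 42.0%, Team Beta 140/250 = 56.0% → Team Beta
The Product team wins each ticket group but Team Beta wins overall — the comparison reverses. The Product team's tickets skew toward P0, which has a lower base rate.

Yes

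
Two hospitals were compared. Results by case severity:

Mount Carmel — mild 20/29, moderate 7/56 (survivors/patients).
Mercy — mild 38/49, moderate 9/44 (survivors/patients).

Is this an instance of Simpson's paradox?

No

Mild: Mount Carmel 20/29 = 69.0%, Mercy 38/49 = 77.6% → Mercy
Moderate: Mount Carmel 7/56 = 12.5%, Mercy 9/44 = 20.5% → Mercy
Overall: Mount Carmel 27/85 = 31.8%, Mercy 47/93 = 50.5% → Mercy
Mercy wins overall and in every case group — no reversal.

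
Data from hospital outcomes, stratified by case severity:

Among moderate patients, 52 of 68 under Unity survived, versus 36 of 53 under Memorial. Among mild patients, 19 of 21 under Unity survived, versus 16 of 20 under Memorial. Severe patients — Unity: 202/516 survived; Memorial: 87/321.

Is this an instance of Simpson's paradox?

Moderate: Unity 52/68 = 76.5%, Memorial 36/53 = 67.9% → Unity
Mild: Unity 19/21 = 90.5%, Memorial 16/20 = 80.0% → Unity
Severe: Unity 202/516 = 39.1%, Memorial 87/321 = 27.1% → Unity
Overall: Unity 273/605 = 45.1%, Memorial 139/394 = 35.3% → Unity
Unity wins overall and in every case group — no reversal.

No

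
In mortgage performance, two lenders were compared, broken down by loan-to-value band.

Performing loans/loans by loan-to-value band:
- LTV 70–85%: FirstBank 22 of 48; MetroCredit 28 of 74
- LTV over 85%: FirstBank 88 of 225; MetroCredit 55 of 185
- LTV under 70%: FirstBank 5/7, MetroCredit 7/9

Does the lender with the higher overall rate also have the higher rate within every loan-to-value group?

No

LTV 70–85%: FirstBank 22/48 = 45.8%, MetroCredit 28/74 = 37.8% → FirstBank
LTV over 85%: FirstBank 88/225 = 39.1%, MetroCredit 55/185 = 29.7% → FirstBank
LTV under 70%: FirstBank 5/7 = 71.4%, MetroCredit 7/9 = 77.8% → MetroCredit
Overall: FirstBank 115/280 = 41.1%, MetroCredit 90/268 = 33.6% → FirstBank
Neither sweeps: FirstBank wins 2 of 3 groups, MetroCredit wins 1. FirstBank wins overall but not every group — no Simpson reversal.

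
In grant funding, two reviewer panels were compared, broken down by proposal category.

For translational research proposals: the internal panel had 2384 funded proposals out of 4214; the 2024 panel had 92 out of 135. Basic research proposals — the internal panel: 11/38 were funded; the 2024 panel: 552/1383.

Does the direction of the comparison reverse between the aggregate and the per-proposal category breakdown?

Translational research: the internal panel 2384/4214 = 56.6%, the 2024 panel 92/135 = 68.1% → the 2024 panel
Basic research: the internal panel 11/38 = 28.9%, the 2024 panel 552/1383 = 39.9% → the 2024 panel
Overall: the internal panel 2395/4252 = 56.3%, the 2024 panel 644/1518 = 42.4% → the internal panel
The 2024 panel wins each proposal group but the internal panel wins overall — the comparison reverses. The 2024 panel's proposals skew toward basic research, which has a lower base rate.

Yes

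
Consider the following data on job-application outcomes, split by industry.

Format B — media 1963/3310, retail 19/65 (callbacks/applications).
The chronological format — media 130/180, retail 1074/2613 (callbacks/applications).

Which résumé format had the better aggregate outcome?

Media: Format B 1963/3310 = 59.3%, the chronological format 130/180 = 72.2% → the chronological format
Retail: Format B 19/65 = 29.2%, the chronological format 1074/2613 = 41.1% → the chronological format
Overall: Format B 1982/3375 = 58.7%, the chronological format 1204/2793 = 43.1% → Format B
(The chronological format wins every industry group but Format B wins overall — the chronological format's applications skew toward the low-rate retail group.)

Format B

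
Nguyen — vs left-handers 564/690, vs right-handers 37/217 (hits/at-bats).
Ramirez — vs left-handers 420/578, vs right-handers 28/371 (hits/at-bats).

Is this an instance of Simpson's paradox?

No

Vs left-handers: Nguyen 564/690 = 81.7%, Ramirez 420/578 = 72.7% → Nguyen
Vs right-handers: Nguyen 37/217 = 17.1%, Ramirez 28/371 = 7.5% → Nguyen
Overall: Nguyen 601/907 = 66.3%, Ramirez 448/949 = 47.2% → Nguyen
Nguyen wins overall and in every pitcher group — no reversal.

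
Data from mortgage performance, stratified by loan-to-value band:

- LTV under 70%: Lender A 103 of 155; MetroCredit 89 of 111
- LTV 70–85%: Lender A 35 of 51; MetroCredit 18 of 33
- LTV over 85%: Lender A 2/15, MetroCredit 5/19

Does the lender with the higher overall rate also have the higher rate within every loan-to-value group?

No

LTV under 70%: Lender A 103/155 = 66.5%, MetroCredit 89/111 = 80.2% → MetroCredit
LTV 70–85%: Lender A 35/51 = 68.6%, MetroCredit 18/33 = 54.5% → Lender A
LTV over 85%: Lender A 2/15 = 13.3%, MetroCredit 5/19 = 26.3% → MetroCredit
Overall: Lender A 140/221 = 63.3%, MetroCredit 112/163 = 68.7% → MetroCredit
Neither sweeps: Lender A wins 1 of 3 groups, MetroCredit wins 2. MetroCredit wins overall but not every group — no Simpson reversal.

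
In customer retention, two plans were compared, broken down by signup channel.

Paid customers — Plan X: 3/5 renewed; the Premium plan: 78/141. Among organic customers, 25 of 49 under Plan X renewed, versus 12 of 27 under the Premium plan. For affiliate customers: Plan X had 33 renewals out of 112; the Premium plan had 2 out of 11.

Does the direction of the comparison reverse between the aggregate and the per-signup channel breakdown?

Yes

Paid: Plan X 3/5 = 60.0%, the Premium plan 78/141 = 55.3% → Plan X
Organic: Plan X 25/49 = 51.0%, the Premium plan 12/27 = 44.4% → Plan X
Affiliate: Plan X 33/112 = 29.5%, the Premium plan 2/11 = 18.2% → Plan X
Overall: Plan X 61/166 = 36.7%, the Premium plan 92/179 = 51.4% → the Premium plan
Plan X wins each signup group but the Premium plan wins overall — the comparison reverses. Plan X's customers skew toward affiliate, which has a lower base rate.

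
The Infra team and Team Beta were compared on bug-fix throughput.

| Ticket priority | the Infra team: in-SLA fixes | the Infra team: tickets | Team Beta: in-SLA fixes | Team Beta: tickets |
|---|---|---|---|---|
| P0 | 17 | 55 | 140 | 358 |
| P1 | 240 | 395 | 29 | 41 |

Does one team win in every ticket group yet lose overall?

P0: the Infra team 17/55 = 30.9%, Team Beta 140/358 = 39.1% → Team Beta
P1: the Infra team 240/395 = 60.8%, Team Beta 29/41 = 70.7% → Team Beta
Overall: the Infra team 257/450 = 57.1%, Team Beta 169/399 = 42.4% → the Infra team
Team Beta wins each ticket group but the Infra team wins overall — the comparison reverses. Team Beta's tickets skew toward P0, which has a lower base rate.

Yes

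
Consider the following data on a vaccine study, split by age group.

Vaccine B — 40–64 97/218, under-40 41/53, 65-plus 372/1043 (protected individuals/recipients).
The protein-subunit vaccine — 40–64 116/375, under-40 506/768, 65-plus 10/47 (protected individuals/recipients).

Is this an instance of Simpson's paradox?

40–64: Vaccine B 97/218 = 44.5%, the protein-subunit vaccine 116/375 = 30.9% → Vaccine B
Under-40: Vaccine B 41/53 = 77.4%, the protein-subunit vaccine 506/768 = 65.9% → Vaccine B
65-plus: Vaccine B 372/1043 = 35.7%, the protein-subunit vaccine 10/47 = 21.3% → Vaccine B
Overall: Vaccine B 510/1314 = 38.8%, the protein-subunit vaccine 632/1190 = 53.1% → the protein-subunit vaccine
Vaccine B wins each age group but the protein-subunit vaccine wins overall — the comparison reverses. Vaccine B's recipients skew toward 65-plus, which has a lower base rate.

Yes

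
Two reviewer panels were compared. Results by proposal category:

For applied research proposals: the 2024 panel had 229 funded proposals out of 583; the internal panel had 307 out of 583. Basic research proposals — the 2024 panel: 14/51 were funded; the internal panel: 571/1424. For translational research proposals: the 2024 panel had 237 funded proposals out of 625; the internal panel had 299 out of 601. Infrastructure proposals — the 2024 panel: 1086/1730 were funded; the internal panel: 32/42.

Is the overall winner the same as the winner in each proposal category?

Applied research: the 2024 panel 229/583 = 39.3%, the internal panel 307/583 = 52.7% → the internal panel
Basic research: the 2024 panel 14/51 = 27.5%, the internal panel 571/1424 = 40.1% → the internal panel
Translational research: the 2024 panel 237/625 = 37.9%, the internal panel 299/601 = 49.8% → the internal panel
Infrastructure: the 2024 panel 1086/1730 = 62.8%, the internal panel 32/42 = 76.2% → the internal panel
Overall: the 2024 panel 1566/2989 = 52.4%, the internal panel 1209/2650 = 45.6% → the 2024 panel
The internal panel wins each proposal group but the 2024 panel wins overall — the comparison reverses. The internal panel's proposals skew toward basic research, which has a lower base rate.

No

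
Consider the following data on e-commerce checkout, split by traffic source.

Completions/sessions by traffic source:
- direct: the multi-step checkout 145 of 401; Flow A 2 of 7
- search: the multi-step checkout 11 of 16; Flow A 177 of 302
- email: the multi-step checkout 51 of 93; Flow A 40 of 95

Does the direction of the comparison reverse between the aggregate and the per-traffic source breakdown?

Direct: the multi-step checkout 145/401 = 36.2%, Flow A 2/7 = 28.6% → the multi-step checkout
Search: the multi-step checkout 11/16 = 68.8%, Flow A 177/302 = 58.6% → the multi-step checkout
Email: the multi-step checkout 51/93 = 54.8%, Flow A 40/95 = 42.1% → the multi-step checkout
Overall: the multi-step checkout 207/510 = 40.6%, Flow A 219/404 = 54.2% → Flow A
The multi-step checkout wins each traffic group but Flow A wins overall — the comparison reverses. The multi-step checkout's sessions skew toward direct, which has a lower base rate.

Yes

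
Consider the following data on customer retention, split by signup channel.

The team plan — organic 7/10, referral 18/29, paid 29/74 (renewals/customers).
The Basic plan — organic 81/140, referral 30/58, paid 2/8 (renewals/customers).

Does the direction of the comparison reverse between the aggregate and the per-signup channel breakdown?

Organic: the team plan 7/10 = 70.0%, the Basic plan 81/140 = 57.9% → the team plan
Referral: the team plan 18/29 = 62.1%, the Basic plan 30/58 = 51.7% → the team plan
Paid: the team plan 29/74 = 39.2%, the Basic plan 2/8 = 25.0% → the team plan
Overall: the team plan 54/113 = 47.8%, the Basic plan 113/206 = 54.9% → the Basic plan
The team plan wins each signup group but the Basic plan wins overall — the comparison reverses. The team plan's customers skew toward paid, which has a lower base rate.

Yes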